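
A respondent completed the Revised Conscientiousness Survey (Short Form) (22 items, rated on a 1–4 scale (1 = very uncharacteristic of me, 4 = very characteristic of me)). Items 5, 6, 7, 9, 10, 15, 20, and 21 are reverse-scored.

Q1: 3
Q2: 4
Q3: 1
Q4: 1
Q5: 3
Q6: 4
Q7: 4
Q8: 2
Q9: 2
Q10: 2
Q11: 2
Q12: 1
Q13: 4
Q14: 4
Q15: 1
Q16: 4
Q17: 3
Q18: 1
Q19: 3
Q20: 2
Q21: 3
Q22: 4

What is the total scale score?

Reverse-coded items (reverse-coded value = 5 − response):
  item 5: 5 − 3 = 2
  item 6: 5 − 4 = 1
  item 7: 5 − 4 = 1
  item 9: 5 − 2 = 3
  item 10: 5 − 2 = 3
  item 15: 5 − 1 = 4
  item 20: 5 − 2 = 3
  item 21: 5 − 3 = 2
Scored responses: 3, 4, 1, 1, 2, 1, 1, 2, 3, 3, 2, 1, 4, 4, 4, 4, 3, 1, 3, 3, 2, 4
Total = 3 + 4 + 1 + 1 + 2 + 1 + 1 + 2 + 3 + 3 + 2 + 1 + 4 + 4 + 4 + 4 + 3 + 1 + 3 + 3 + 2 + 4 = 56

56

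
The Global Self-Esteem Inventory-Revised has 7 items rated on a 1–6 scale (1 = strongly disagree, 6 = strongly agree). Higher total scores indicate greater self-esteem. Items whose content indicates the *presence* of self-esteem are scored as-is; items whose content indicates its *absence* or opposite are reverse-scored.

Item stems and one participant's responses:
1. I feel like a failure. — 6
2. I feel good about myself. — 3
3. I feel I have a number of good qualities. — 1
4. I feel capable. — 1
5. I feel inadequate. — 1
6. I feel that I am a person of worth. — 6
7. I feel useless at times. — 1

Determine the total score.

Items 1, 5, 7 describe the absence/opposite of self-esteem → reverse-score.
reversed = (1+6) − raw = 7 − raw.
  item 1: 7 − 6 = 1
  item 2: 3
  item 3: 1
  item 4: 1
  item 5: 7 − 1 = 6
  item 6: 6
  item 7: 7 − 1 = 6
Total = 1 + 3 + 1 + 1 + 6 + 6 + 6 = 24

24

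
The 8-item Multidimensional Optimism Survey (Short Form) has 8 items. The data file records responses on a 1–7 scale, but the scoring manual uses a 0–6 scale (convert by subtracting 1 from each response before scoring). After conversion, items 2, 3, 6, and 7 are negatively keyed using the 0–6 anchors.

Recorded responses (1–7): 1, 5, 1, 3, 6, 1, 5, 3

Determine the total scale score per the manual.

Convert to 0–6: 0, 4, 0, 2, 5, 0, 4, 2
Reverse-coded (reversed = (0+6) − raw = 6 − raw):
  item 2: 6 − 4 = 2
  item 3: 6 − 0 = 6
  item 6: 6 − 0 = 6
  item 7: 6 − 4 = 2
Scored: 0, 2, 6, 2, 5, 6, 2, 2
Total = 25

25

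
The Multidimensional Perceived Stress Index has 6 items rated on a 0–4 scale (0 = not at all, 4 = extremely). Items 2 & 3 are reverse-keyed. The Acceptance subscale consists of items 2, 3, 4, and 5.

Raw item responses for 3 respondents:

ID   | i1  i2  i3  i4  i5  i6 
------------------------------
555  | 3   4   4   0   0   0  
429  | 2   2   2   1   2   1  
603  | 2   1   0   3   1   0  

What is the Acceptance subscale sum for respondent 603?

11

Respondent 603 raw: 2, 1, 0, 3, 1, 0.
Acceptance items: 2, 3, 4, 5.
Reverse-coded (reverse-coded value = 4 − response):
  item 2: 4 − 1 = 3
  item 3: 4 − 0 = 4
  item 4: 3
  item 5: 1
Sum = 3 + 4 + 3 + 1 = 11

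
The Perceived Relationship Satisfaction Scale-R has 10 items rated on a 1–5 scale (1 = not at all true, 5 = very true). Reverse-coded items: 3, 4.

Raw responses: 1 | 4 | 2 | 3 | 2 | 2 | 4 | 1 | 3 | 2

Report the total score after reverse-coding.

Reverse-coded items (reversed = (1+5) − raw = 6 − raw):
  item 3: 6 − 2 = 4
  item 4: 6 − 3 = 3
Scored responses: 1, 4, 4, 3, 2, 2, 4, 1, 3, 2
Total = 1 + 4 + 4 + 3 + 2 + 2 + 4 + 1 + 3 + 2 = 26

26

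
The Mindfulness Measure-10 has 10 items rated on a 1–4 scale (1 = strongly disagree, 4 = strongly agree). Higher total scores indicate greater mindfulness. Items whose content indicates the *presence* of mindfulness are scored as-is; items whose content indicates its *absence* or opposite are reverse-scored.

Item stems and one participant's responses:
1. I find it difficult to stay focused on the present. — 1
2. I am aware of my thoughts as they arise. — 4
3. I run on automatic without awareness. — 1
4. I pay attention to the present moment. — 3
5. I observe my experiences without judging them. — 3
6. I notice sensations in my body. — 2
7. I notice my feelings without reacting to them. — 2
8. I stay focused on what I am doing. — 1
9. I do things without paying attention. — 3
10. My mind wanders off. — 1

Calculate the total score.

29

Items 1, 3, 9, 10 describe the absence/opposite of mindfulness → reverse-score.
reversed = (1+4) − raw = 5 − raw.
  item 1: 5 − 1 = 4
  item 2: 4
  item 3: 5 − 1 = 4
  item 4: 3
  item 5: 3
  item 6: 2
  item 7: 2
  item 8: 1
  item 9: 5 − 3 = 2
  item 10: 5 − 1 = 4
Total = 4 + 4 + 4 + 3 + 3 + 2 + 2 + 1 + 2 + 4 = 29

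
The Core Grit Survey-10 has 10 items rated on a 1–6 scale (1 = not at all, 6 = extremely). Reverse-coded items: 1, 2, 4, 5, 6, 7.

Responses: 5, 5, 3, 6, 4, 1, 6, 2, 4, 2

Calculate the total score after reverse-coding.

26

Reverse-coded items use 7 − raw:
  item 1: 7 − 5 = 2
  item 2: 7 − 5 = 2
  item 4: 7 − 6 = 1
  item 5: 7 − 4 = 3
  item 6: 7 − 1 = 6
  item 7: 7 − 6 = 1
Scored responses: 2, 2, 3, 1, 3, 6, 1, 2, 4, 2
Total = 2 + 2 + 3 + 1 + 3 + 6 + 1 + 2 + 4 + 2 = 26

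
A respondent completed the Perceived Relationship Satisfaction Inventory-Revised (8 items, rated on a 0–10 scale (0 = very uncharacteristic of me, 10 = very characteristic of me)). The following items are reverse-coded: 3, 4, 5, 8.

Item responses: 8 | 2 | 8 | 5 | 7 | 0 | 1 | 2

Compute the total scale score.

29

Apply reverse scoring (reverse-coded value = 10 − response):
  item 3: 10 − 8 = 2
  item 4: 10 − 5 = 5
  item 5: 10 − 7 = 3
  item 8: 10 − 2 = 8
Scored responses: 8, 2, 2, 5, 3, 0, 1, 8
Total = 8 + 2 + 2 + 5 + 3 + 0 + 1 + 8 = 29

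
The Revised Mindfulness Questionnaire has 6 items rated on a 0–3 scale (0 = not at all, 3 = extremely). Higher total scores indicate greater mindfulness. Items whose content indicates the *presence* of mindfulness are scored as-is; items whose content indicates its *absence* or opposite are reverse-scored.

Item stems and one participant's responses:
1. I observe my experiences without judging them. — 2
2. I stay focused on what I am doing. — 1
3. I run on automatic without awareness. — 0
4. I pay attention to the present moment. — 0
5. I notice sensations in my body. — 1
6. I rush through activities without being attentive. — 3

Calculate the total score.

7

Items 3, 6 describe the absence/opposite of mindfulness → reverse-score.
reversed = (0+3) − raw = 3 − raw.
  item 1: 2
  item 2: 1
  item 3: 3 − 0 = 3
  item 4: 0
  item 5: 1
  item 6: 3 − 3 = 0
Total = 2 + 1 + 3 + 0 + 1 + 0 = 7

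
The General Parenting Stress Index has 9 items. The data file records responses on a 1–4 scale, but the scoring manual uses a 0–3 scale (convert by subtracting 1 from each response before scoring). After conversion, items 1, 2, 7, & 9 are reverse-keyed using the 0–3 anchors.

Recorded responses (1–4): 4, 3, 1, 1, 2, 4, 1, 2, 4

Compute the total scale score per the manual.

Convert to 0–3: 3, 2, 0, 0, 1, 3, 0, 1, 3
Reverse-coded (on a 0–3 scale, reversed = 3 − raw):
  item 1: 3 − 3 = 0
  item 2: 3 − 2 = 1
  item 7: 3 − 0 = 3
  item 9: 3 − 3 = 0
Scored: 0, 1, 0, 0, 1, 3, 3, 1, 0
Total = 9

9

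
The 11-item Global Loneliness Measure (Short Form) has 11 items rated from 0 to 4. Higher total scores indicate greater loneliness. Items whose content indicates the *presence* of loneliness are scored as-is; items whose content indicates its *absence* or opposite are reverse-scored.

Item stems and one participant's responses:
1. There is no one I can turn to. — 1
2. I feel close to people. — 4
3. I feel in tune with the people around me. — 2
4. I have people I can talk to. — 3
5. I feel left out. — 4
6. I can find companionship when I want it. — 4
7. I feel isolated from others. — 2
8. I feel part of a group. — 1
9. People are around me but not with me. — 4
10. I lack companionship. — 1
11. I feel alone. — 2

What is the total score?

Items 2, 3, 4, 6, 8 describe the absence/opposite of loneliness → reverse-score.
on a 0–4 scale, reversed = 4 − raw.
  item 1: 1
  item 2: 4 − 4 = 0
  item 3: 4 − 2 = 2
  item 4: 4 − 3 = 1
  item 5: 4
  item 6: 4 − 4 = 0
  item 7: 2
  item 8: 4 − 1 = 3
  item 9: 4
  item 10: 1
  item 11: 2
Total = 1 + 0 + 2 + 1 + 4 + 0 + 2 + 3 + 4 + 1 + 2 = 20

20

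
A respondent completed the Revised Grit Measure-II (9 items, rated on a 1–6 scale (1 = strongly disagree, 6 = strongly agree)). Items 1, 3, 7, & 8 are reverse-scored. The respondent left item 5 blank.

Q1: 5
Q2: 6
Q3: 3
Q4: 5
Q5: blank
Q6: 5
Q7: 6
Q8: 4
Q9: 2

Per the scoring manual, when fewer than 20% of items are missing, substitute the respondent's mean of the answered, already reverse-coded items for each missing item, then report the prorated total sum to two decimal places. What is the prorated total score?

Reverse-coded (reverse-coded value = 7 − response):
  item 1: 7 − 5 = 2
  item 3: 7 − 3 = 4
  item 7: 7 − 6 = 1
  item 8: 7 − 4 = 3
Completed scored items (8 of 9): 2, 6, 4, 5, 5, 1, 3, 2; sum = 28.
Person mean = 28 / 8 ≈ 3.5000
Prorated total = (28 / 8) × 9 = 31.50 (to 2 dp)

31.50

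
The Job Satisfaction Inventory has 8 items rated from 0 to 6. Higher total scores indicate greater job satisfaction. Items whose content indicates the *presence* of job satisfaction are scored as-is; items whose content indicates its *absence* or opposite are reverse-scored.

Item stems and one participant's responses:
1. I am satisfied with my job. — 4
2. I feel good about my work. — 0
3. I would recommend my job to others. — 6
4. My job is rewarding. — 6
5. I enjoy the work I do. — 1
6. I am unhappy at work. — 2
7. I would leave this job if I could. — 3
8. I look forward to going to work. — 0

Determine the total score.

24

Items 6, 7 describe the absence/opposite of job satisfaction → reverse-score.
reversed = (0+6) − raw = 6 − raw.
  item 1: 4
  item 2: 0
  item 3: 6
  item 4: 6
  item 5: 1
  item 6: 6 − 2 = 4
  item 7: 6 − 3 = 3
  item 8: 0
Total = 4 + 0 + 6 + 6 + 1 + 4 + 3 + 0 = 24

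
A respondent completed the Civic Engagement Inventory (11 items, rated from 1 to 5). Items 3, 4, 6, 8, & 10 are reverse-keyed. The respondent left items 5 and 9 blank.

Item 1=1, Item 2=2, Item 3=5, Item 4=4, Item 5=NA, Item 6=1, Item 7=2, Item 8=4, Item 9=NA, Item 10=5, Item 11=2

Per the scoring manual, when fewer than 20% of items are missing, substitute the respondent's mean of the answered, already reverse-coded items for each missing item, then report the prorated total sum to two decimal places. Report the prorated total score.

Reverse-coded (on a 1–5 scale, reversed = 6 − raw):
  item 3: 6 − 5 = 1
  item 4: 6 − 4 = 2
  item 6: 6 − 1 = 5
  item 8: 6 − 4 = 2
  item 10: 6 − 5 = 1
Completed scored items (9 of 11): 1, 2, 1, 2, 5, 2, 2, 1, 2; sum = 18.
Person mean = 18 / 9 ≈ 2.0000
Prorated total = (18 / 9) × 11 = 22.00 (to 2 dp)

22.00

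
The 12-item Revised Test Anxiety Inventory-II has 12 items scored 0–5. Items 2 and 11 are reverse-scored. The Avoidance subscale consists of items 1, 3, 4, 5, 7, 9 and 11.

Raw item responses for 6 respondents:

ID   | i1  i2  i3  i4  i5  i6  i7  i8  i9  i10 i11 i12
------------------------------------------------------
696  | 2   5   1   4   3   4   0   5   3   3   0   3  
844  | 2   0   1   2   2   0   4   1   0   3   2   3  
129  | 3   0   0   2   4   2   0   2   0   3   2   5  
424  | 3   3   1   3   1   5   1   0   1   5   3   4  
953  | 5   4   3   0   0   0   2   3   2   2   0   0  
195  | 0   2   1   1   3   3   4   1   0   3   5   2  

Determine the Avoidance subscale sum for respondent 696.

Respondent 696 raw: 2, 5, 1, 4, 3, 4, 0, 5, 3, 3, 0, 3.
Avoidance items: 1, 3, 4, 5, 7, 9, 11.
Reverse-coded (on a 0–5 scale, reversed = 5 − raw):
  item 1: 2
  item 3: 1
  item 4: 4
  item 5: 3
  item 7: 0
  item 9: 3
  item 11: 5 − 0 = 5
Sum = 2 + 1 + 4 + 3 + 0 + 3 + 5 = 18

18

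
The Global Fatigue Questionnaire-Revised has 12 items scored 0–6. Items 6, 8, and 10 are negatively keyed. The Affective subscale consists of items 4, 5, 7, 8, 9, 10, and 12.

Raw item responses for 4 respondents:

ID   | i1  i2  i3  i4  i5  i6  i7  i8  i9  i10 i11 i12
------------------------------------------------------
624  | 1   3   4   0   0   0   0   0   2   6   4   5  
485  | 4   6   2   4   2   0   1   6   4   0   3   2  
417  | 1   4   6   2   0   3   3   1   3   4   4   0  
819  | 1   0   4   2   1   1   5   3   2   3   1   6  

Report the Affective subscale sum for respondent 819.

Respondent 819 raw: 1, 0, 4, 2, 1, 1, 5, 3, 2, 3, 1, 6.
Affective items: 4, 5, 7, 8, 9, 10, 12.
Reverse-coded (reverse-coded value = 6 − response):
  item 4: 2
  item 5: 1
  item 7: 5
  item 8: 6 − 3 = 3
  item 9: 2
  item 10: 6 − 3 = 3
  item 12: 6
Sum = 2 + 1 + 5 + 3 + 2 + 3 + 6 = 22

22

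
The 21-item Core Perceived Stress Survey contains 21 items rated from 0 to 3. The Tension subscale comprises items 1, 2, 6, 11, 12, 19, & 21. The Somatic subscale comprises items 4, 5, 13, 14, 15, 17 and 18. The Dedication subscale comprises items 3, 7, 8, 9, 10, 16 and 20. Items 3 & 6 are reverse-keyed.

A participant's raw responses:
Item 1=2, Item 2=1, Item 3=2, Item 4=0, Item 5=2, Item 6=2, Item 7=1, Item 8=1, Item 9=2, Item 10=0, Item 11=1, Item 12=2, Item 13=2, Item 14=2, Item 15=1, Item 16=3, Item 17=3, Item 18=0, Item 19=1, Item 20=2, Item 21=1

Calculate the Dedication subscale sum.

Dedication items: 3, 7, 8, 9, 10, 16, 20.
Of these, item 3 is reverse-keyed; reversed = (0+3) − raw = 3 − raw.
  item 3: 3 − 2 = 1
  item 7: 1
  item 8: 1
  item 9: 2
  item 10: 0
  item 16: 3
  item 20: 2
Sum = 1 + 1 + 1 + 2 + 0 + 3 + 2 = 10

10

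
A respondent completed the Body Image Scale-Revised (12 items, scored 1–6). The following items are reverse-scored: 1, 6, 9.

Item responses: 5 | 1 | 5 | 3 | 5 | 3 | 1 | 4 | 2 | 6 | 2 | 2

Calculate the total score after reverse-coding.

40

Apply reverse scoring (reverse-coded value = 7 − response):
  item 1: 7 − 5 = 2
  item 6: 7 − 3 = 4
  item 9: 7 − 2 = 5
Scored responses: 2, 1, 5, 3, 5, 4, 1, 4, 5, 6, 2, 2
Total = 2 + 1 + 5 + 3 + 5 + 4 + 1 + 4 + 5 + 6 + 2 + 2 = 40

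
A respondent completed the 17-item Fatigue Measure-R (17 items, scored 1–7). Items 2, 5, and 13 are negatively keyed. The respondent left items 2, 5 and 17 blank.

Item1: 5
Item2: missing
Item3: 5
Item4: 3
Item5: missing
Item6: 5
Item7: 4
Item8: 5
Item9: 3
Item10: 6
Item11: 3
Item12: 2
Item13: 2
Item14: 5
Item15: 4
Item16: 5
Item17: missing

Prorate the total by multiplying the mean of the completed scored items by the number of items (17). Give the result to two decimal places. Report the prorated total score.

Reverse-coded (on a 1–7 scale, reversed = 8 − raw):
  item 13: 8 − 2 = 6
Completed scored items (14 of 17): 5, 5, 3, 5, 4, 5, 3, 6, 3, 2, 6, 5, 4, 5; sum = 61.
Person mean = 61 / 14 ≈ 4.3571
Prorated total = (61 / 14) × 17 = 74.07 (to 2 dp)

74.07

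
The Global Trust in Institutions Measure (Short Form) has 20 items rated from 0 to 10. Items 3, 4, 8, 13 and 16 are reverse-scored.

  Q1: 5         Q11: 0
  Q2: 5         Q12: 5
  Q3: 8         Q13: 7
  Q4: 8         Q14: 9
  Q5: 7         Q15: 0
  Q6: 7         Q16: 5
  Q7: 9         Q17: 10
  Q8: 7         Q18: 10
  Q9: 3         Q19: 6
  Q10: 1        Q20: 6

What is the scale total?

98

Reverse-scored items use 10 − raw:
  item 3: 10 − 8 = 2
  item 4: 10 − 8 = 2
  item 8: 10 − 7 = 3
  item 13: 10 − 7 = 3
  item 16: 10 − 5 = 5
After reverse-coding: 5, 5, 2, 2, 7, 7, 9, 3, 3, 1, 0, 5, 3, 9, 0, 5, 10, 10, 6, 6
Total = 5 + 5 + 2 + 2 + 7 + 7 + 9 + 3 + 3 + 1 + 0 + 5 + 3 + 9 + 0 + 5 + 10 + 10 + 6 + 6 = 98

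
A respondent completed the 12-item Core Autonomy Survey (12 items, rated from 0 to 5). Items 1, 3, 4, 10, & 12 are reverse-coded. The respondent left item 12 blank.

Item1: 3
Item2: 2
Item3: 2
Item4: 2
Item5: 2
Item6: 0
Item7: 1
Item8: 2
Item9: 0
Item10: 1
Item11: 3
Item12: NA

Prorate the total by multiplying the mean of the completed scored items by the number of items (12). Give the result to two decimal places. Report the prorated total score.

Reverse-coded (reverse-coded value = 5 − response):
  item 1: 5 − 3 = 2
  item 3: 5 − 2 = 3
  item 4: 5 − 2 = 3
  item 10: 5 − 1 = 4
Completed scored items (11 of 12): 2, 2, 3, 3, 2, 0, 1, 2, 0, 4, 3; sum = 22.
Person mean = 22 / 11 ≈ 2.0000
Prorated total = (22 / 11) × 12 = 24.00 (to 2 dp)

24.00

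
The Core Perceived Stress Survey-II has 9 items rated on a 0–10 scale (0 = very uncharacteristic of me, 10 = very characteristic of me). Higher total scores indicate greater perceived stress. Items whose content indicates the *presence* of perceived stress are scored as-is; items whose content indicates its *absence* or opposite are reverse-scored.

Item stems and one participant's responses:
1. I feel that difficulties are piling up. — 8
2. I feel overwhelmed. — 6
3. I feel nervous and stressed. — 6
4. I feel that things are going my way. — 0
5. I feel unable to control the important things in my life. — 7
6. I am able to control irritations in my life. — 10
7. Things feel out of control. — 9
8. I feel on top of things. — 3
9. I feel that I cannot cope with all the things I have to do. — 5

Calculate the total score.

58

Items 4, 6, 8 describe the absence/opposite of perceived stress → reverse-score.
reversed = (0+10) − raw = 10 − raw.
  item 1: 8
  item 2: 6
  item 3: 6
  item 4: 10 − 0 = 10
  item 5: 7
  item 6: 10 − 10 = 0
  item 7: 9
  item 8: 10 − 3 = 7
  item 9: 5
Total = 8 + 6 + 6 + 10 + 7 + 0 + 9 + 7 + 5 = 58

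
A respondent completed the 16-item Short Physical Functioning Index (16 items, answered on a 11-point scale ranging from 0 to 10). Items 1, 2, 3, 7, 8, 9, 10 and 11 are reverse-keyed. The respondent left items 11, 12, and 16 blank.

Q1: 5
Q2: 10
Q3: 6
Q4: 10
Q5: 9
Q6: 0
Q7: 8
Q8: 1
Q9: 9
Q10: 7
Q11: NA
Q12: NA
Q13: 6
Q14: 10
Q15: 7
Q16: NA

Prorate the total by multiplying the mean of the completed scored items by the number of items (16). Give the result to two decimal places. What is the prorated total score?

Reverse-coded (reversed = (0+10) − raw = 10 − raw):
  item 1: 10 − 5 = 5
  item 2: 10 − 10 = 0
  item 3: 10 − 6 = 4
  item 7: 10 − 8 = 2
  item 8: 10 − 1 = 9
  item 9: 10 − 9 = 1
  item 10: 10 − 7 = 3
Completed scored items (13 of 16): 5, 0, 4, 10, 9, 0, 2, 9, 1, 3, 6, 10, 7; sum = 66.
Person mean = 66 / 13 ≈ 5.0769
Prorated total = (66 / 13) × 16 = 81.23 (to 2 dp)

81.23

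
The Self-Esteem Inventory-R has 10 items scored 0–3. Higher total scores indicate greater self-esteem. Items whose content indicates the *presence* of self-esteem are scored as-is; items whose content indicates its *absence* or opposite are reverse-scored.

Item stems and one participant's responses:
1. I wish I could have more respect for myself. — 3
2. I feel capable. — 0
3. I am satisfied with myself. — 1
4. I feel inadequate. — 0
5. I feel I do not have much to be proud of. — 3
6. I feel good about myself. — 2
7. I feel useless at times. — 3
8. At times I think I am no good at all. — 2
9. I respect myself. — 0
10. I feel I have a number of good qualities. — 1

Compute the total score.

Items 1, 4, 5, 7, 8 describe the absence/opposite of self-esteem → reverse-score.
on a 0–3 scale, reversed = 3 − raw.
  item 1: 3 − 3 = 0
  item 2: 0
  item 3: 1
  item 4: 3 − 0 = 3
  item 5: 3 − 3 = 0
  item 6: 2
  item 7: 3 − 3 = 0
  item 8: 3 − 2 = 1
  item 9: 0
  item 10: 1
Total = 0 + 0 + 1 + 3 + 0 + 2 + 0 + 1 + 0 + 1 = 8

8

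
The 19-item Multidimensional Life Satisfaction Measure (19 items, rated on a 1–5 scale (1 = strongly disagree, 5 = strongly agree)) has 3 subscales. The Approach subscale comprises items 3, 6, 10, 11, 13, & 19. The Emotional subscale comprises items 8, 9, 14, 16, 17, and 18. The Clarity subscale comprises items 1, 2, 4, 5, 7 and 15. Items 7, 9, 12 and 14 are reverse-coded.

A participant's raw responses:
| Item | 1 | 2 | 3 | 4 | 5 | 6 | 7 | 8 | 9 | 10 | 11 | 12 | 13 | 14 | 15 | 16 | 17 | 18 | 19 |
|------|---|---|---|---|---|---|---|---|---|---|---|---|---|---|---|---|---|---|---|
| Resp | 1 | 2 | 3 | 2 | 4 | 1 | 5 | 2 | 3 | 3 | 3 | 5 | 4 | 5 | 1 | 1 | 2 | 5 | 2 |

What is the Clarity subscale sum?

11

Clarity items: 1, 2, 4, 5, 7, 15.
Of these, item 7 is reverse-coded; on a 1–5 scale, reversed = 6 − raw.
  item 1: 1
  item 2: 2
  item 4: 2
  item 5: 4
  item 7: 6 − 5 = 1
  item 15: 1
Sum = 1 + 2 + 2 + 4 + 1 + 1 = 11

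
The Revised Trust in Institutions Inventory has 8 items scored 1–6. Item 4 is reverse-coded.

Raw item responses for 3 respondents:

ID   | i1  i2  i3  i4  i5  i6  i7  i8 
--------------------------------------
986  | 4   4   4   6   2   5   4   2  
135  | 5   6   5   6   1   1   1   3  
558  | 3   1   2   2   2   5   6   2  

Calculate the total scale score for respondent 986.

26

Respondent 986 raw: 4, 4, 4, 6, 2, 5, 4, 2.
Reverse-coded (on a 1–6 scale, reversed = 7 − raw):
  item 1: 4
  item 2: 4
  item 3: 4
  item 4: 7 − 6 = 1
  item 5: 2
  item 6: 5
  item 7: 4
  item 8: 2
Sum = 4 + 4 + 4 + 1 + 2 + 5 + 4 + 2 = 26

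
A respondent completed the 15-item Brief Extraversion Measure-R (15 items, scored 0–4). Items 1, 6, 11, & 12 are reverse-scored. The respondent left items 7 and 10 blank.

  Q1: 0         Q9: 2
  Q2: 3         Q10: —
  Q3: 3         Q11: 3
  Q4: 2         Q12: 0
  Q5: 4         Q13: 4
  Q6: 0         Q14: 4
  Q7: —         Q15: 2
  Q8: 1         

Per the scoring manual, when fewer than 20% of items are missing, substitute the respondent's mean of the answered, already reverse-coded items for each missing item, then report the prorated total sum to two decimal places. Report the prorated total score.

43.85

Reverse-coded (on a 0–4 scale, reversed = 4 − raw):
  item 1: 4 − 0 = 4
  item 6: 4 − 0 = 4
  item 11: 4 − 3 = 1
  item 12: 4 − 0 = 4
Completed scored items (13 of 15): 4, 3, 3, 2, 4, 4, 1, 2, 1, 4, 4, 4, 2; sum = 38.
Person mean = 38 / 13 ≈ 2.9231
Prorated total = (38 / 13) × 15 = 43.85 (to 2 dp)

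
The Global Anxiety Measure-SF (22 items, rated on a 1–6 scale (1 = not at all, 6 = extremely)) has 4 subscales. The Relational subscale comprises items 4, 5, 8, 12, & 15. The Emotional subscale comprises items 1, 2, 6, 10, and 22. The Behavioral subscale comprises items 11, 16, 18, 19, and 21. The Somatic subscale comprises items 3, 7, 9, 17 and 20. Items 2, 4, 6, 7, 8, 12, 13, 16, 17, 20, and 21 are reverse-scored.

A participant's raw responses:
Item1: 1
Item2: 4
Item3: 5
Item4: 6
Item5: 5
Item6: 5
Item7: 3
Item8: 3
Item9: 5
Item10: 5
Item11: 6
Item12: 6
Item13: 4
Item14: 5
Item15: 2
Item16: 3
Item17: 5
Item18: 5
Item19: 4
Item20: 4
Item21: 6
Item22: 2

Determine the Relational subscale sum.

13

Relational items: 4, 5, 8, 12, 15.
Of these, items 4, 8, & 12 are reverse-scored; reversed = (1+6) − raw = 7 − raw.
  item 4: 7 − 6 = 1
  item 5: 5
  item 8: 7 − 3 = 4
  item 12: 7 − 6 = 1
  item 15: 2
Sum = 1 + 5 + 4 + 1 + 2 = 13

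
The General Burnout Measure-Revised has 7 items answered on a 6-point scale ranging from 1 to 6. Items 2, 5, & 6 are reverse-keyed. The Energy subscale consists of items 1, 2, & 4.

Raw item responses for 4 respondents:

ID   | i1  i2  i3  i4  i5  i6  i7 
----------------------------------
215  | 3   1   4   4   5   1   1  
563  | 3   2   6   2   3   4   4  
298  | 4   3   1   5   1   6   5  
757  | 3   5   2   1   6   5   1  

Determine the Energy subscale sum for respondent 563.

10

Respondent 563 raw: 3, 2, 6, 2, 3, 4, 4.
Energy items: 1, 2, 4.
Reverse-coded (reversed = (1+6) − raw = 7 − raw):
  item 1: 3
  item 2: 7 − 2 = 5
  item 4: 2
Sum = 3 + 5 + 2 = 10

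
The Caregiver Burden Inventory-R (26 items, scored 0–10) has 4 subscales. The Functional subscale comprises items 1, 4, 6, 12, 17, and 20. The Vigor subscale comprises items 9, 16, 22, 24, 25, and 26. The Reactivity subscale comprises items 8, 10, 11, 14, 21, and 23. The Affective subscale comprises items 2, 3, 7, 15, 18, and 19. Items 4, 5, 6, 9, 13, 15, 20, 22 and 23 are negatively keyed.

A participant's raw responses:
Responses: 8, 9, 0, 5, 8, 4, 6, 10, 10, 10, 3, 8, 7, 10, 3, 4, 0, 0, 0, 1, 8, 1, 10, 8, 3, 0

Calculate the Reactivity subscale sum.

Reactivity items: 8, 10, 11, 14, 21, 23.
Of these, item 23 is negatively keyed; on a 0–10 scale, reversed = 10 − raw.
  item 8: 10
  item 10: 10
  item 11: 3
  item 14: 10
  item 21: 8
  item 23: 10 − 10 = 0
Sum = 10 + 10 + 3 + 10 + 8 + 0 = 41

41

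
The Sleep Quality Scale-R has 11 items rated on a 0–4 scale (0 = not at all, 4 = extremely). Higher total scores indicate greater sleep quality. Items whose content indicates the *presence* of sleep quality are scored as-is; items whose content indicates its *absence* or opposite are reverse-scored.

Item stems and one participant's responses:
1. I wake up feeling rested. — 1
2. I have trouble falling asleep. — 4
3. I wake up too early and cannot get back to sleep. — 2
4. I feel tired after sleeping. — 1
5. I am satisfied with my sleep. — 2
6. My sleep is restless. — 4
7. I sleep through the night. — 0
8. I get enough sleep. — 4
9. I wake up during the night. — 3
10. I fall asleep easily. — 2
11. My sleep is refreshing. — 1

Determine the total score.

16

Items 2, 3, 4, 6, 9 describe the absence/opposite of sleep quality → reverse-score.
on a 0–4 scale, reversed = 4 − raw.
  item 1: 1
  item 2: 4 − 4 = 0
  item 3: 4 − 2 = 2
  item 4: 4 − 1 = 3
  item 5: 2
  item 6: 4 − 4 = 0
  item 7: 0
  item 8: 4
  item 9: 4 − 3 = 1
  item 10: 2
  item 11: 1
Total = 1 + 0 + 2 + 3 + 2 + 0 + 0 + 4 + 1 + 2 + 1 = 16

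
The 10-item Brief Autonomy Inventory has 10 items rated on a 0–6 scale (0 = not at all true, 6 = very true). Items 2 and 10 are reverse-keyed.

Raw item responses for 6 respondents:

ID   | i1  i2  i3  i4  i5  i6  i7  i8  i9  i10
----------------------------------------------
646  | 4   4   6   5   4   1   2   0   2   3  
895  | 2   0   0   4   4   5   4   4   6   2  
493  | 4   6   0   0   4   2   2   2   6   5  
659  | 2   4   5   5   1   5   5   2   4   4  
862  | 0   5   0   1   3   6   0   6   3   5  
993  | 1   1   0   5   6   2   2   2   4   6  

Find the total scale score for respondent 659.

33

Respondent 659 raw: 2, 4, 5, 5, 1, 5, 5, 2, 4, 4.
Reverse-coded (on a 0–6 scale, reversed = 6 − raw):
  item 1: 2
  item 2: 6 − 4 = 2
  item 3: 5
  item 4: 5
  item 5: 1
  item 6: 5
  item 7: 5
  item 8: 2
  item 9: 4
  item 10: 6 − 4 = 2
Sum = 2 + 2 + 5 + 5 + 1 + 5 + 5 + 2 + 4 + 2 = 33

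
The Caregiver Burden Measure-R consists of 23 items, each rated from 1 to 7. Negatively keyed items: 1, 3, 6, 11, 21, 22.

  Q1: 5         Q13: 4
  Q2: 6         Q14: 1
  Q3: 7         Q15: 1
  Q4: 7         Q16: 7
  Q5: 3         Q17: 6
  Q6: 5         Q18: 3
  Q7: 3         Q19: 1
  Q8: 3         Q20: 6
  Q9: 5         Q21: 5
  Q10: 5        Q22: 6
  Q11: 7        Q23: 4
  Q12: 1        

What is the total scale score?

79

Negatively keyed items use 8 − raw:
  item 1: 8 − 5 = 3
  item 3: 8 − 7 = 1
  item 6: 8 − 5 = 3
  item 11: 8 − 7 = 1
  item 21: 8 − 5 = 3
  item 22: 8 − 6 = 2
After reverse-coding: 3, 6, 1, 7, 3, 3, 3, 3, 5, 5, 1, 1, 4, 1, 1, 7, 6, 3, 1, 6, 3, 2, 4
Total = 3 + 6 + 1 + 7 + 3 + 3 + 3 + 3 + 5 + 5 + 1 + 1 + 4 + 1 + 1 + 7 + 6 + 3 + 1 + 6 + 3 + 2 + 4 = 79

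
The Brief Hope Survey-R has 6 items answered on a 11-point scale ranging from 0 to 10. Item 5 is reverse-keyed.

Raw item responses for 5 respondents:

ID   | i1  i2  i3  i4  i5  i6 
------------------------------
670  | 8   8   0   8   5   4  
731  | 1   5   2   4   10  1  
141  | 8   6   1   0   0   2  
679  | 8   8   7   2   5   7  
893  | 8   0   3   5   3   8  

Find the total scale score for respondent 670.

33

Respondent 670 raw: 8, 8, 0, 8, 5, 4.
Reverse-coded (reverse-coded value = 10 − response):
  item 1: 8
  item 2: 8
  item 3: 0
  item 4: 8
  item 5: 10 − 5 = 5
  item 6: 4
Sum = 8 + 8 + 0 + 8 + 5 + 4 = 33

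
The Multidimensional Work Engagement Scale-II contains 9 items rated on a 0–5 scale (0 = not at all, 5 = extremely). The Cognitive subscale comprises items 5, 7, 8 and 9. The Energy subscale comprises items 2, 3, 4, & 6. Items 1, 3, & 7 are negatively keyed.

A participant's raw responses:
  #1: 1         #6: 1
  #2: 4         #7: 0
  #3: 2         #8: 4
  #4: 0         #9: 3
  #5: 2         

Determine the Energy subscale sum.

8

Energy items: 2, 3, 4, 6.
Of these, item 3 is negatively keyed; reverse-coded value = 5 − response.
  item 2: 4
  item 3: 5 − 2 = 3
  item 4: 0
  item 6: 1
Sum = 4 + 3 + 0 + 1 = 8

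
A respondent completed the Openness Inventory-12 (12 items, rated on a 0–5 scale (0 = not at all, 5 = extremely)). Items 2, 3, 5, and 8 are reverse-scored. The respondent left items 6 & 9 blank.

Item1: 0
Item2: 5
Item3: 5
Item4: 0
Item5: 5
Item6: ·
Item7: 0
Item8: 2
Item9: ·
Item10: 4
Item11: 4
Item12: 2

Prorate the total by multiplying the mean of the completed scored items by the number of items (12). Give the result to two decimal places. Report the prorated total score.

15.60

Reverse-coded (on a 0–5 scale, reversed = 5 − raw):
  item 2: 5 − 5 = 0
  item 3: 5 − 5 = 0
  item 5: 5 − 5 = 0
  item 8: 5 − 2 = 3
Completed scored items (10 of 12): 0, 0, 0, 0, 0, 0, 3, 4, 4, 2; sum = 13.
Person mean = 13 / 10 ≈ 1.3000
Prorated total = (13 / 10) × 12 = 15.60 (to 2 dp)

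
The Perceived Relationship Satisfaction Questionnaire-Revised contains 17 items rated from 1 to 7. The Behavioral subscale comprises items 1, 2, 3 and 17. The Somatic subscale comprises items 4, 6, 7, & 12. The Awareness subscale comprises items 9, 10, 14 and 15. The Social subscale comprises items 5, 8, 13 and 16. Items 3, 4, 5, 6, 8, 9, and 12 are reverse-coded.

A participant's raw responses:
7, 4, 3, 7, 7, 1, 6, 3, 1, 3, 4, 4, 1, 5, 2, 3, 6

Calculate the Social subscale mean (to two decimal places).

2.50

Social items: 5, 8, 13, 16.
Of these, items 5 and 8 are reverse-coded; reversed = (1+7) − raw = 8 − raw.
  item 5: 8 − 7 = 1
  item 8: 8 − 3 = 5
  item 13: 1
  item 16: 3
Sum = 1 + 5 + 1 + 3 = 10
Mean = 10 / 4 = 2.50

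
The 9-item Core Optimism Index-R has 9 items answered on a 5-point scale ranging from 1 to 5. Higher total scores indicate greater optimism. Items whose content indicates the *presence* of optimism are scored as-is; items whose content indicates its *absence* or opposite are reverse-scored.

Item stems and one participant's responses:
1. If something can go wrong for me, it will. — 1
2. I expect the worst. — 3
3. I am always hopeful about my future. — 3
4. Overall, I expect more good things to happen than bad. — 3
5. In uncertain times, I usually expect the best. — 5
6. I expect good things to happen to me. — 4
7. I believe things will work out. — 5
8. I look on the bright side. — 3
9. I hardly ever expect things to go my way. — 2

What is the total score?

Items 1, 2, 9 describe the absence/opposite of optimism → reverse-score.
reversed = (1+5) − raw = 6 − raw.
  item 1: 6 − 1 = 5
  item 2: 6 − 3 = 3
  item 3: 3
  item 4: 3
  item 5: 5
  item 6: 4
  item 7: 5
  item 8: 3
  item 9: 6 − 2 = 4
Total = 5 + 3 + 3 + 3 + 5 + 4 + 5 + 3 + 4 = 35

35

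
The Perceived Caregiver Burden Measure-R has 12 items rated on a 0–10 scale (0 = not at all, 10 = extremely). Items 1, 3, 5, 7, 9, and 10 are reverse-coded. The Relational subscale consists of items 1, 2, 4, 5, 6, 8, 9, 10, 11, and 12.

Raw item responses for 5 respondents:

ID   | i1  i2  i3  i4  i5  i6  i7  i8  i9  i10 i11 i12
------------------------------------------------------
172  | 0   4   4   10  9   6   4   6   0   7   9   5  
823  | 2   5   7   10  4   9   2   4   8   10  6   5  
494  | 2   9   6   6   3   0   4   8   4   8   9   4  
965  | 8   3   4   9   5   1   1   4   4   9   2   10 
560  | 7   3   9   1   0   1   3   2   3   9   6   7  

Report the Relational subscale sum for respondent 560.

Respondent 560 raw: 7, 3, 9, 1, 0, 1, 3, 2, 3, 9, 6, 7.
Relational items: 1, 2, 4, 5, 6, 8, 9, 10, 11, 12.
Reverse-coded (on a 0–10 scale, reversed = 10 − raw):
  item 1: 10 − 7 = 3
  item 2: 3
  item 4: 1
  item 5: 10 − 0 = 10
  item 6: 1
  item 8: 2
  item 9: 10 − 3 = 7
  item 10: 10 − 9 = 1
  item 11: 6
  item 12: 7
Sum = 3 + 3 + 1 + 10 + 1 + 2 + 7 + 1 + 6 + 7 = 41

41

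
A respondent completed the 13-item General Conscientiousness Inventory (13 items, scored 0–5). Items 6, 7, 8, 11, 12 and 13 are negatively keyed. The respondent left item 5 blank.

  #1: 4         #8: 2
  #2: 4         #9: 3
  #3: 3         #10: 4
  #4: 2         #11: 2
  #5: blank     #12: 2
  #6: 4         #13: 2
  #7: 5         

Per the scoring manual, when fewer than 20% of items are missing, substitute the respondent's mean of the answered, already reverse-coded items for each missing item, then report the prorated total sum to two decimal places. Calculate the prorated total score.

35.75

Reverse-coded (reversed = (0+5) − raw = 5 − raw):
  item 6: 5 − 4 = 1
  item 7: 5 − 5 = 0
  item 8: 5 − 2 = 3
  item 11: 5 − 2 = 3
  item 12: 5 − 2 = 3
  item 13: 5 − 2 = 3
Completed scored items (12 of 13): 4, 4, 3, 2, 1, 0, 3, 3, 4, 3, 3, 3; sum = 33.
Person mean = 33 / 12 ≈ 2.7500
Prorated total = (33 / 12) × 13 = 35.75 (to 2 dp)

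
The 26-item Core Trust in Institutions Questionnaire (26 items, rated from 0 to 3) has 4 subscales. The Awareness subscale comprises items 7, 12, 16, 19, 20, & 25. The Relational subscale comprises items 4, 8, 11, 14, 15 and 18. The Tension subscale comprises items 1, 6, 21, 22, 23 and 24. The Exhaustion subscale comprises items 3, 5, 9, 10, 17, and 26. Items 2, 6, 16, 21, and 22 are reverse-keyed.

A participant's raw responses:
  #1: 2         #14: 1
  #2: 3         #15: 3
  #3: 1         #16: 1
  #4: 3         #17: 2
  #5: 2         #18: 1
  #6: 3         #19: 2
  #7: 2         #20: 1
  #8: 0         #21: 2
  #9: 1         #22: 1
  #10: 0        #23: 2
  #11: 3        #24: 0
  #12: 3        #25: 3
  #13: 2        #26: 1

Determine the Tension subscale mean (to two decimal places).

Tension items: 1, 6, 21, 22, 23, 24.
Of these, items 6, 21, and 22 are reverse-keyed; on a 0–3 scale, reversed = 3 − raw.
  item 1: 2
  item 6: 3 − 3 = 0
  item 21: 3 − 2 = 1
  item 22: 3 − 1 = 2
  item 23: 2
  item 24: 0
Sum = 2 + 0 + 1 + 2 + 2 + 0 = 7
Mean = 7 / 6 = 1.17

1.17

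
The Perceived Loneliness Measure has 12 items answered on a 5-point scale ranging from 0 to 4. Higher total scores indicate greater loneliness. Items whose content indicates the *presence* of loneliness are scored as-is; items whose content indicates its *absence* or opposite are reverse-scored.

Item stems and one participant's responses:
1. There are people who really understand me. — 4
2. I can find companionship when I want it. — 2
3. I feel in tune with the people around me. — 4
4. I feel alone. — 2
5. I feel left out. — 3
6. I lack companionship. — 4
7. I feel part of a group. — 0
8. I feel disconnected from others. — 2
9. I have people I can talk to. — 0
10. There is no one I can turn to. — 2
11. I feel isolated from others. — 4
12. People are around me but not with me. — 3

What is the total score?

Items 1, 2, 3, 7, 9 describe the absence/opposite of loneliness → reverse-score.
on a 0–4 scale, reversed = 4 − raw.
  item 1: 4 − 4 = 0
  item 2: 4 − 2 = 2
  item 3: 4 − 4 = 0
  item 4: 2
  item 5: 3
  item 6: 4
  item 7: 4 − 0 = 4
  item 8: 2
  item 9: 4 − 0 = 4
  item 10: 2
  item 11: 4
  item 12: 3
Total = 0 + 2 + 0 + 2 + 3 + 4 + 4 + 2 + 4 + 2 + 4 + 3 = 30

30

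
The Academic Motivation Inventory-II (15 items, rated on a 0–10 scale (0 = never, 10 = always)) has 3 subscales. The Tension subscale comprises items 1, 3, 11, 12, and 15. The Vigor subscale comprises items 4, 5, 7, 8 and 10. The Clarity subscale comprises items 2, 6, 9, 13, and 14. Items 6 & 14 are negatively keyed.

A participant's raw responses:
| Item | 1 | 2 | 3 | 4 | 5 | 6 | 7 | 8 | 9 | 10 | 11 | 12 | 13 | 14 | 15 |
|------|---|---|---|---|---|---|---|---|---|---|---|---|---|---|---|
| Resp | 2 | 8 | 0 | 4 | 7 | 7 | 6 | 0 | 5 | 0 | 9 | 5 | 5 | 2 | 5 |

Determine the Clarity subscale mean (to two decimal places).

5.80

Clarity items: 2, 6, 9, 13, 14.
Of these, items 6 & 14 are negatively keyed; reverse-coded value = 10 − response.
  item 2: 8
  item 6: 10 − 7 = 3
  item 9: 5
  item 13: 5
  item 14: 10 − 2 = 8
Sum = 8 + 3 + 5 + 5 + 8 = 29
Mean = 29 / 5 = 5.80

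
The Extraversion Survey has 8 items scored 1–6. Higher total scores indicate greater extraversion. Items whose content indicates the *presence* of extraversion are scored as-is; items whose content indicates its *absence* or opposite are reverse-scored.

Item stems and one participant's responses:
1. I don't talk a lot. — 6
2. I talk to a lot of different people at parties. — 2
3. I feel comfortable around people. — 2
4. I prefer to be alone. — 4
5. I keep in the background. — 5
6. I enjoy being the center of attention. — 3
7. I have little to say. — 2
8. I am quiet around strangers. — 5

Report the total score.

Items 1, 4, 5, 7, 8 describe the absence/opposite of extraversion → reverse-score.
reversed = (1+6) − raw = 7 − raw.
  item 1: 7 − 6 = 1
  item 2: 2
  item 3: 2
  item 4: 7 − 4 = 3
  item 5: 7 − 5 = 2
  item 6: 3
  item 7: 7 − 2 = 5
  item 8: 7 − 5 = 2
Total = 1 + 2 + 2 + 3 + 2 + 3 + 5 + 2 = 20

20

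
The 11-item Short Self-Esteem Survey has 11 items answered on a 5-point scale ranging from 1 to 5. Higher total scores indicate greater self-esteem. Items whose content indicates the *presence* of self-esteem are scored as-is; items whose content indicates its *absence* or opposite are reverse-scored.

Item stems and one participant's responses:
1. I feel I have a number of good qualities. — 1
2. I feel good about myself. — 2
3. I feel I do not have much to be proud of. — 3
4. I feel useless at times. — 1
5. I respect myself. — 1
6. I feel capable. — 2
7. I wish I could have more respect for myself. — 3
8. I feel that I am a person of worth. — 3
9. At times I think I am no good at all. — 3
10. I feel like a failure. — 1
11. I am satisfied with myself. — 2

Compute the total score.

Items 3, 4, 7, 9, 10 describe the absence/opposite of self-esteem → reverse-score.
reversed = (1+5) − raw = 6 − raw.
  item 1: 1
  item 2: 2
  item 3: 6 − 3 = 3
  item 4: 6 − 1 = 5
  item 5: 1
  item 6: 2
  item 7: 6 − 3 = 3
  item 8: 3
  item 9: 6 − 3 = 3
  item 10: 6 − 1 = 5
  item 11: 2
Total = 1 + 2 + 3 + 5 + 1 + 2 + 3 + 3 + 3 + 5 + 2 = 30

30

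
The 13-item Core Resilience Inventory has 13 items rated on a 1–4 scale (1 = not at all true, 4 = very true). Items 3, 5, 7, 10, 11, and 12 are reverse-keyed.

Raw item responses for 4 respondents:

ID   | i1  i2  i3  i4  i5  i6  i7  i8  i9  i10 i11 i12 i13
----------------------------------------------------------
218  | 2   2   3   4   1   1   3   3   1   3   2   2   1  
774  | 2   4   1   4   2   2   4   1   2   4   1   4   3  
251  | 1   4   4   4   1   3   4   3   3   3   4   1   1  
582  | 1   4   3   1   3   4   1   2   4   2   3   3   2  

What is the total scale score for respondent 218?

30

Respondent 218 raw: 2, 2, 3, 4, 1, 1, 3, 3, 1, 3, 2, 2, 1.
Reverse-coded (on a 1–4 scale, reversed = 5 − raw):
  item 1: 2
  item 2: 2
  item 3: 5 − 3 = 2
  item 4: 4
  item 5: 5 − 1 = 4
  item 6: 1
  item 7: 5 − 3 = 2
  item 8: 3
  item 9: 1
  item 10: 5 − 3 = 2
  item 11: 5 − 2 = 3
  item 12: 5 − 2 = 3
  item 13: 1
Sum = 2 + 2 + 2 + 4 + 4 + 1 + 2 + 3 + 1 + 2 + 3 + 3 + 1 = 30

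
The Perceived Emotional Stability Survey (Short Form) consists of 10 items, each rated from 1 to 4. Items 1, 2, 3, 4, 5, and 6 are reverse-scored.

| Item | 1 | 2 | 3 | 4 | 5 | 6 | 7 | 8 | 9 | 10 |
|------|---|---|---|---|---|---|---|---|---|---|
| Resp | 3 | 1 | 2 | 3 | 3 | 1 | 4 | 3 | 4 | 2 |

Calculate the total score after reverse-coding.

30

Reversing items 1, 2, 3, 4, 5 and 6 with 5 − raw:
Total = (5−3) + (5−1) + (5−2) + (5−3) + (5−3) + (5−1) + 4 + 3 + 4 + 2
      = 2 + 4 + 3 + 2 + 2 + 4 + 4 + 3 + 4 + 2 = 30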